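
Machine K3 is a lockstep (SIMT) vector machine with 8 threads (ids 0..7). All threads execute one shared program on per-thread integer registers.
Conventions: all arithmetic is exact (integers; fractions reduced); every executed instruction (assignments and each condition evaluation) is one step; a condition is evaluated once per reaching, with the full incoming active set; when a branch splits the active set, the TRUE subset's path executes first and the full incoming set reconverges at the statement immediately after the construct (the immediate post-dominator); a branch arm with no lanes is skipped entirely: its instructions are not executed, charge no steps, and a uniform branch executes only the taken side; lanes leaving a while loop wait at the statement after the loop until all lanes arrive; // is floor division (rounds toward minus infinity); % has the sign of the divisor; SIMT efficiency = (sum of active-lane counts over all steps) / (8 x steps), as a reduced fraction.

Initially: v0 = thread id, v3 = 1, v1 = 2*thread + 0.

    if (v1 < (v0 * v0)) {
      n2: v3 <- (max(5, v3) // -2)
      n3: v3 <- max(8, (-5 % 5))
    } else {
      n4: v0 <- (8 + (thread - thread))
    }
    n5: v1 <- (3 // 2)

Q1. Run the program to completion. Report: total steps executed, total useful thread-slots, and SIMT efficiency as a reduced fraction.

Answer: 5 steps, 29 useful, 29/40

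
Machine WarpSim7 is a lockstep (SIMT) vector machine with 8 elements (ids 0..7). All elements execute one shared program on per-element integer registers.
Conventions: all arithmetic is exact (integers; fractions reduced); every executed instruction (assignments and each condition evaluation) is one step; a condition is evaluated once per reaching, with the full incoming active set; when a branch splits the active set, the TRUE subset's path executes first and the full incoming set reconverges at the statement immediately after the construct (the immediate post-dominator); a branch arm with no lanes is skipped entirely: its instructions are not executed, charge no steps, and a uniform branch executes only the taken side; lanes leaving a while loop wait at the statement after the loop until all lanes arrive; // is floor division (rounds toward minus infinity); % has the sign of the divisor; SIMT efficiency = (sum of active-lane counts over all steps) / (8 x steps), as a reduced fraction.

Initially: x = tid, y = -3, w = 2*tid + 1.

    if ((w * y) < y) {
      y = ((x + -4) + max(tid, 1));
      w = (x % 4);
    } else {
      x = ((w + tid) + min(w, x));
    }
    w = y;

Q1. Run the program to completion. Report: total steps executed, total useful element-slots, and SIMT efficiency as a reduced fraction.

Answer: 5 steps, 31 useful, 31/40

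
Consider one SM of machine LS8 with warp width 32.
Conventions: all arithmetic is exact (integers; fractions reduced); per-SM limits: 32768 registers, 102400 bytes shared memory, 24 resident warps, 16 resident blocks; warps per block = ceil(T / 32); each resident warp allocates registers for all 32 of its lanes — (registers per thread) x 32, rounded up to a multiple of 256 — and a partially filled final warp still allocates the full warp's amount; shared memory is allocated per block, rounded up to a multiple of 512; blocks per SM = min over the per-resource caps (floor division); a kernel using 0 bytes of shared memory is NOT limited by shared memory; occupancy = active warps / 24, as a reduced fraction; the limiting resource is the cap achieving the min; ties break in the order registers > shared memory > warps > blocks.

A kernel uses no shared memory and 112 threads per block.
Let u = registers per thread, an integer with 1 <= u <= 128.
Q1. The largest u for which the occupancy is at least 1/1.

Answer: u = 40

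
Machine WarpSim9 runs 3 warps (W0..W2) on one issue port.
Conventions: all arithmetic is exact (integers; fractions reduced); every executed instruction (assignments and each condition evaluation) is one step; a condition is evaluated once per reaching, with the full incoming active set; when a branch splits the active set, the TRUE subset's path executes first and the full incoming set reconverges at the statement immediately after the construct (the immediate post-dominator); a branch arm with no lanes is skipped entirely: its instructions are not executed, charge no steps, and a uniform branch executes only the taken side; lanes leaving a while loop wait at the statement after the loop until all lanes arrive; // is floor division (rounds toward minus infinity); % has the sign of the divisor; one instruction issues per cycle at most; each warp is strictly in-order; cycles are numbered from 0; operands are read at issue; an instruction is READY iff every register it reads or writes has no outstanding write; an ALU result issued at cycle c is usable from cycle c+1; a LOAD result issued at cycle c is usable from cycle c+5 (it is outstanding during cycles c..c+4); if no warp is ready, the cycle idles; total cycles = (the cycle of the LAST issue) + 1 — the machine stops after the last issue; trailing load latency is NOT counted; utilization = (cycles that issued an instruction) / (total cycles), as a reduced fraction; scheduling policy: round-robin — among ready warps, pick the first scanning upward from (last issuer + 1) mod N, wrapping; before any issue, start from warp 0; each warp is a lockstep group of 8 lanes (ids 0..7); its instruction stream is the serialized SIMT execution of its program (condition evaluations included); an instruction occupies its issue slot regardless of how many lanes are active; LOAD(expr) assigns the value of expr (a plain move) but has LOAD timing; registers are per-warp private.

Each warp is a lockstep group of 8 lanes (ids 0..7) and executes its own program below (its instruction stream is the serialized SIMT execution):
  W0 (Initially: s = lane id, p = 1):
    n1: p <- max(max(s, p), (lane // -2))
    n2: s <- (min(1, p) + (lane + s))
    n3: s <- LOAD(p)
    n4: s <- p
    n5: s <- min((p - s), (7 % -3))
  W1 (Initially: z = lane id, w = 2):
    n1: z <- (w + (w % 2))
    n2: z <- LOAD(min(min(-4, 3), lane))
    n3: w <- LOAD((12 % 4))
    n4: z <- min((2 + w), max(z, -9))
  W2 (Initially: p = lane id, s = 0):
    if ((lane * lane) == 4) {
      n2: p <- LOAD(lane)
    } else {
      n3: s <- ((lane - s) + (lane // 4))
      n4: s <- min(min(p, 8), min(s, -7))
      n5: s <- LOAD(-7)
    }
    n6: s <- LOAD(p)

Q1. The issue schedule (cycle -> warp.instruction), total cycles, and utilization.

cycle 0: W0.I0
cycle 1: W1.I0
cycle 2: W2.I0
cycle 3: W0.I1
cycle 4: W1.I1
cycle 5: W2.I1
cycle 6: W0.I2
cycle 7: W1.I2
cycle 8: W2.I2
cycle 9: idle
cycle 10: W2.I3
cycle 11: W0.I3
cycle 12: W1.I3
cycle 13: W2.I4
cycle 14: W0.I4
cycle 15: idle
cycle 16: idle
cycle 17: idle
cycle 18: W2.I5

Answer: 19 cycles, utilization 15/19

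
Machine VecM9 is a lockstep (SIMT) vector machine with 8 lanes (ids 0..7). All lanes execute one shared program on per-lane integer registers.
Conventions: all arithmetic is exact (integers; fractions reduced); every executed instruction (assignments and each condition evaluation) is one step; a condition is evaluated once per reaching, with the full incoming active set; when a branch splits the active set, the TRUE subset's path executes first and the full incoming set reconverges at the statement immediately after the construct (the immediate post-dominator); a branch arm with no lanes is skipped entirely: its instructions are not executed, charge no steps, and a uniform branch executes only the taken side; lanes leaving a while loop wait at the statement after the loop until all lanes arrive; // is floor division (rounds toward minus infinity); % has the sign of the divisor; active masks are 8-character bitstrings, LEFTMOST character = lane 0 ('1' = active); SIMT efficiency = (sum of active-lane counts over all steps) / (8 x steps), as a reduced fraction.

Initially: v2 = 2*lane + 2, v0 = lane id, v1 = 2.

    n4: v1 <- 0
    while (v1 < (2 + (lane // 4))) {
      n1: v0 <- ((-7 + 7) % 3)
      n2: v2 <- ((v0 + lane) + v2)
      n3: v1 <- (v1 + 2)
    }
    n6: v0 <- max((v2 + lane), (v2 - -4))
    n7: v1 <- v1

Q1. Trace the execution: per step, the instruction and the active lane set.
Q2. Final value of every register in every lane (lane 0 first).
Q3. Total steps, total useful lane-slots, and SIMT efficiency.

step 0: v1 <- 0                      11111111
step 1: eval (v1 < (2 + (lane // 4))) 11111111
step 2: v0 <- ((-7 + 7) % 3)         11111111
step 3: v2 <- ((v0 + lane) + v2)     11111111
step 4: v1 <- (v1 + 2)               11111111
step 5: eval (v1 < (2 + (lane // 4))) 11111111
step 6: v0 <- ((-7 + 7) % 3)         00001111
step 7: v2 <- ((v0 + lane) + v2)     00001111
step 8: v1 <- (v1 + 2)               00001111
step 9: eval (v1 < (2 + (lane // 4))) 00001111
step 10: v0 <- max((v2 + lane), (v2 - -4)) 11111111
step 11: v1 <- v1                     11111111

Answer: 12 steps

v2: 2,5,8,11,18,22,26,30
v0: 6,9,12,15,22,27,32,37
v1: 2,2,2,2,4,4,4,4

steps = 12; useful = 80; efficiency = 80/96 = 5/6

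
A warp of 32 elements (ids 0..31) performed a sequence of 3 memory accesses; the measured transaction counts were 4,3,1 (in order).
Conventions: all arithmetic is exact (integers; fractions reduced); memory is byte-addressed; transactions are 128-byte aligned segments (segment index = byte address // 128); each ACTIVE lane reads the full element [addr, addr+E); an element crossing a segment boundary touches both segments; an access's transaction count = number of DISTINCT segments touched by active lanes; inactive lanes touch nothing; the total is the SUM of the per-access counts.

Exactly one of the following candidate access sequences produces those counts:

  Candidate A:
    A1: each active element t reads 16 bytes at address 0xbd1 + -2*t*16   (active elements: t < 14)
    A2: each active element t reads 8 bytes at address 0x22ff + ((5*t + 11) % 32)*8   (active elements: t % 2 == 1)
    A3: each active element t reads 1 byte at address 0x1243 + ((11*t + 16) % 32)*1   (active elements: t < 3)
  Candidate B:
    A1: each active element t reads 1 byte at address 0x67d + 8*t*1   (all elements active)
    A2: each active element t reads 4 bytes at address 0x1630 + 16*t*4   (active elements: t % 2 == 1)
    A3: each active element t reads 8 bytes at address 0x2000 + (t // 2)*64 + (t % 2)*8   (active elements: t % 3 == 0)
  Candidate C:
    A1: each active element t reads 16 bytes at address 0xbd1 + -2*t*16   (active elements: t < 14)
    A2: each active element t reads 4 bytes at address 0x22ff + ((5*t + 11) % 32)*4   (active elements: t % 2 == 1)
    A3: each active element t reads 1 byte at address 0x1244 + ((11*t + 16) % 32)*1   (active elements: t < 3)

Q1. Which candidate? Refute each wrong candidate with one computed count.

B: A1 gives 3 transactions, not 4
C: A2 gives 2 transactions, not 3
A: all counts match (4,3,1)

Answer: A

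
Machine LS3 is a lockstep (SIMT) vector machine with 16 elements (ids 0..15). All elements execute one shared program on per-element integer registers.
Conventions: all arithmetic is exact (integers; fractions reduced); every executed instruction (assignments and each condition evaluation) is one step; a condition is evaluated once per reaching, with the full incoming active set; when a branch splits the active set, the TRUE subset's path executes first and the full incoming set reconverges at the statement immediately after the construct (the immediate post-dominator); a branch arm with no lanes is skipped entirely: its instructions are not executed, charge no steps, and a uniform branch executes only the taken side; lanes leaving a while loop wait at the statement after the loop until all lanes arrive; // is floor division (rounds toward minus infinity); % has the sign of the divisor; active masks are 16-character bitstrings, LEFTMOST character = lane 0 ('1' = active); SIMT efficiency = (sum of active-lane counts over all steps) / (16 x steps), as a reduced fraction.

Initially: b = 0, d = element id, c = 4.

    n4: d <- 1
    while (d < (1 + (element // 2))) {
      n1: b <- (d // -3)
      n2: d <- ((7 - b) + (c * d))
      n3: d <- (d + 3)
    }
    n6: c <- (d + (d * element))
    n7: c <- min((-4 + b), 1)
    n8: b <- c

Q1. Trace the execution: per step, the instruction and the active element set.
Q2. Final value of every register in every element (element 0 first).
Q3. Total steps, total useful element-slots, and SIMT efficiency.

step 0: d <- 1                       1111111111111111
step 1: eval (d < (1 + (element // 2))) 1111111111111111
step 2: b <- (d // -3)               0011111111111111
step 3: d <- ((7 - b) + (c * d))     0011111111111111
step 4: d <- (d + 3)                 0011111111111111
step 5: eval (d < (1 + (element // 2))) 0011111111111111
step 6: c <- (d + (d * element))     1111111111111111
step 7: c <- min((-4 + b), 1)        1111111111111111
step 8: b <- c                       1111111111111111

Answer: 9 steps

b: -4,-4,-5,-5,-5,-5,-5,-5,-5,-5,-5,-5,-5,-5,-5,-5
d: 1,1,15,15,15,15,15,15,15,15,15,15,15,15,15,15
c: -4,-4,-5,-5,-5,-5,-5,-5,-5,-5,-5,-5,-5,-5,-5,-5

steps = 9; useful = 136; efficiency = 136/144 = 17/18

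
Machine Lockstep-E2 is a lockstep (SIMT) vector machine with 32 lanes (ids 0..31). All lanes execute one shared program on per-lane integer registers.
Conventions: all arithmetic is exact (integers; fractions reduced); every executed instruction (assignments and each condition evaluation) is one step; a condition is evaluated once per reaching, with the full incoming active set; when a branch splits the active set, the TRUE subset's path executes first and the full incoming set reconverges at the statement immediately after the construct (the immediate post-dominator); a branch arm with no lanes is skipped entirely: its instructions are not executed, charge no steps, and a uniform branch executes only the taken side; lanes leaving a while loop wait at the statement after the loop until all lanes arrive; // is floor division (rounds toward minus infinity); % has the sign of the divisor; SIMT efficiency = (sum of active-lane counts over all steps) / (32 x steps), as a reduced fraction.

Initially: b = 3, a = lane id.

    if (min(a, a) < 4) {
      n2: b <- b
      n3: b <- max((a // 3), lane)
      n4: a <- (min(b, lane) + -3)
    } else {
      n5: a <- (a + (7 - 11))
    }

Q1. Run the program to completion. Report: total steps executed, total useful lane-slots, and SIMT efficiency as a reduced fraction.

Answer: 5 steps, 72 useful, 9/20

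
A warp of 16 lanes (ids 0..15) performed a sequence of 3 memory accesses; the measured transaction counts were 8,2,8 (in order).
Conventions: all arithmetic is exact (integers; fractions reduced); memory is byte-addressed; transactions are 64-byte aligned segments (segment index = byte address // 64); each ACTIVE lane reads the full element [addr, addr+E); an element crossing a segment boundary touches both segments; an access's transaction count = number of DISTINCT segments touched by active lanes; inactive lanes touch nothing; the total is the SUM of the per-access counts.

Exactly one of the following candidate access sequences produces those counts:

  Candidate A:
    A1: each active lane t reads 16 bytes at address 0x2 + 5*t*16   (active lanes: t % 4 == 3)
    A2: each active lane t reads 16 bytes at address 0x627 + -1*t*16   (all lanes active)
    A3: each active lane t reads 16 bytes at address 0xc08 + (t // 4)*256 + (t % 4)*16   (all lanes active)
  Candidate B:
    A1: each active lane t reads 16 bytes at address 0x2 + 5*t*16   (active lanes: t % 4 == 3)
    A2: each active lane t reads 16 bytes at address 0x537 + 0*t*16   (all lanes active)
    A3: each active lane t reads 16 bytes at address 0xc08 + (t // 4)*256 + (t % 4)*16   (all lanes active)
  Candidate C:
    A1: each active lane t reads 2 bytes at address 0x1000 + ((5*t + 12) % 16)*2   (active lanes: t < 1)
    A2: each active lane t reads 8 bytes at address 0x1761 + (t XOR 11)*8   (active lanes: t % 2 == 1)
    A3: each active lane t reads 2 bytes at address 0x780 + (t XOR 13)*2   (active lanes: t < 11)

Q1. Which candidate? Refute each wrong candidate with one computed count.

A: A2 gives 5 transactions, not 2
C: A1 gives 1 transaction, not 8
B: all counts match (8,2,8)

Answer: B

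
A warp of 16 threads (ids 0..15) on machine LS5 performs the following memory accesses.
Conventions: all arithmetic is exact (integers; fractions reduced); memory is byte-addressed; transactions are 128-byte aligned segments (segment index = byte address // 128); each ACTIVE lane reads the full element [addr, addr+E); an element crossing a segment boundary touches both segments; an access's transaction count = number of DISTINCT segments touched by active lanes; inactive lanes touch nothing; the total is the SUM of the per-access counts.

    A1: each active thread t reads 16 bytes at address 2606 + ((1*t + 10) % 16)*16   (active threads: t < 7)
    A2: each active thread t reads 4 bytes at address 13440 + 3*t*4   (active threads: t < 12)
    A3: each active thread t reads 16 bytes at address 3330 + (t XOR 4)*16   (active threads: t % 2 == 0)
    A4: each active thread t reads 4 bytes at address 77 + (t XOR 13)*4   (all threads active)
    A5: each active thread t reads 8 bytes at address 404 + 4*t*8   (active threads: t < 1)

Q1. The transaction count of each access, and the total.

A1: 3 transactions
A2: 2 transactions
A3: 2 transactions
A4: 2 transactions
A5: 1 transaction

Answer: 3,2,2,2,1; total 10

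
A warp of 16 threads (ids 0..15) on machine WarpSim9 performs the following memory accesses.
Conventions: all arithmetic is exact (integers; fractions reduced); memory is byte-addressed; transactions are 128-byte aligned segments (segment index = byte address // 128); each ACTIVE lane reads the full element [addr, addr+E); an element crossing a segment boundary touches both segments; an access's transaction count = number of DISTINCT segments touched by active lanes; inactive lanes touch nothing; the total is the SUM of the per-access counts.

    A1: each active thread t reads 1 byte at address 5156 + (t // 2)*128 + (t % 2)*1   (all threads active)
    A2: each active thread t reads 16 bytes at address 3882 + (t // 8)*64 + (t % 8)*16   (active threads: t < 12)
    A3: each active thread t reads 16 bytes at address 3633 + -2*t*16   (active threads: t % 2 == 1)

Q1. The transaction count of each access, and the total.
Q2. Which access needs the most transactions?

A1: 8 transactions
A2: 2 transactions
A3: 5 transactions

Answer: 8,2,5; total 15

Answer: A1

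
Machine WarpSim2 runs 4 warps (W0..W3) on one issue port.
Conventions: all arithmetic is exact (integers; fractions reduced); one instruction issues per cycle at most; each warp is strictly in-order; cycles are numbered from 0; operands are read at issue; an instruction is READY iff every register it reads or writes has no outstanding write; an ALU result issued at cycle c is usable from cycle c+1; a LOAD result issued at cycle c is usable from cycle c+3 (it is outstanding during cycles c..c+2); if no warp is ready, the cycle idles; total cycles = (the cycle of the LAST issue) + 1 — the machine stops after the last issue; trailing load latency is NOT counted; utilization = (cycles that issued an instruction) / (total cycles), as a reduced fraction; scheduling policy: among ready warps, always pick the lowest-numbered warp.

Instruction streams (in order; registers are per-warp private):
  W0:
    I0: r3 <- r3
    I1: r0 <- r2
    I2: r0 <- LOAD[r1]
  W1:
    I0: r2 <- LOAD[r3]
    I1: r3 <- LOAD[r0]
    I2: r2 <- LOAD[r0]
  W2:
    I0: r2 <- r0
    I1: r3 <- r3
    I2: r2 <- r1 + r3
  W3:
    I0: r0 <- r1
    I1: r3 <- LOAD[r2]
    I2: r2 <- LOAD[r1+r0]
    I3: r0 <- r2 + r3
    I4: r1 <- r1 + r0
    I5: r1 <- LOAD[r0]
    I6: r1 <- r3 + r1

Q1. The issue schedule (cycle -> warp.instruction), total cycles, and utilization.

cycle 0: W0.I0
cycle 1: W0.I1
cycle 2: W0.I2
cycle 3: W1.I0
cycle 4: W1.I1
cycle 5: W2.I0
cycle 6: W1.I2
cycle 7: W2.I1
cycle 8: W2.I2
cycle 9: W3.I0
cycle 10: W3.I1
cycle 11: W3.I2
cycle 12: idle
cycle 13: idle
cycle 14: W3.I3
cycle 15: W3.I4
cycle 16: W3.I5
cycle 17: idle
cycle 18: idle
cycle 19: W3.I6

Answer: 20 cycles, utilization 4/5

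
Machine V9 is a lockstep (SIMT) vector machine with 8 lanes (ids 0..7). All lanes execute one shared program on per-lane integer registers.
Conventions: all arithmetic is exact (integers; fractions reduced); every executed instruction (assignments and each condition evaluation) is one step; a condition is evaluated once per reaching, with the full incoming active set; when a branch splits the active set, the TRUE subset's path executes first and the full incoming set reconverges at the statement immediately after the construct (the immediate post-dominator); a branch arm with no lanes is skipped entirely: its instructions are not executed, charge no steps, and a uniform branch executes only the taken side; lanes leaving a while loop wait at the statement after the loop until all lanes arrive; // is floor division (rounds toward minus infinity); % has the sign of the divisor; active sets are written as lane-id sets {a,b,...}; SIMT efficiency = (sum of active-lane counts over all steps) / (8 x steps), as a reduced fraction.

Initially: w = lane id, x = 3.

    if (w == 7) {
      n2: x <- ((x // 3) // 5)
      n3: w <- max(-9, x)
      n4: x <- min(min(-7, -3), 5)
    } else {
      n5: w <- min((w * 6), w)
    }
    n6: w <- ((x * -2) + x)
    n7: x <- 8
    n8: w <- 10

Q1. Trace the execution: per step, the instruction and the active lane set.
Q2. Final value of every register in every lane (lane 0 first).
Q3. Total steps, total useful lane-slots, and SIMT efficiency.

step 0: eval (w == 7)                {0,1,2,3,4,5,6,7}
step 1: x <- ((x // 3) // 5)         {7}
step 2: w <- max(-9, x)              {7}
step 3: x <- min(min(-7, -3), 5)     {7}
step 4: w <- min((w * 6), w)         {0,1,2,3,4,5,6}
step 5: w <- ((x * -2) + x)          {0,1,2,3,4,5,6,7}
step 6: x <- 8                       {0,1,2,3,4,5,6,7}
step 7: w <- 10                      {0,1,2,3,4,5,6,7}

Answer: 8 steps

w: 10,10,10,10,10,10,10,10
x: 8,8,8,8,8,8,8,8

steps = 8; useful = 42; efficiency = 42/64 = 21/32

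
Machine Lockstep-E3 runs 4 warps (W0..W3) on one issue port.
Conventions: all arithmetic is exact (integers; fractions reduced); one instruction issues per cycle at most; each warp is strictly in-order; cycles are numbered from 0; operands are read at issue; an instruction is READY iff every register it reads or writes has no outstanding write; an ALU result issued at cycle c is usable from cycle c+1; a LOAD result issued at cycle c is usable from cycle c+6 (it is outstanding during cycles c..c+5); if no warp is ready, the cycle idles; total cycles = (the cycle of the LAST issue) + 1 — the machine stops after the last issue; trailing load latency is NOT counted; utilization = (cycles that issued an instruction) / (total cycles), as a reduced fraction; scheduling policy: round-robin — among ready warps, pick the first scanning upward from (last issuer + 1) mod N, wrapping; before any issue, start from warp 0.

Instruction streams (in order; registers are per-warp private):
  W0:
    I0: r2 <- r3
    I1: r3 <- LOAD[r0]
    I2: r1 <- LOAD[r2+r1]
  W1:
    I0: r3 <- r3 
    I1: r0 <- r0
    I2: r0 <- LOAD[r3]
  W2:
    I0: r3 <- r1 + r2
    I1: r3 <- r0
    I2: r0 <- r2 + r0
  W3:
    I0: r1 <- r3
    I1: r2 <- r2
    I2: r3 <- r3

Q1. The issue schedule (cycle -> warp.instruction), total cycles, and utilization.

cycle 0: W0.I0
cycle 1: W1.I0
cycle 2: W2.I0
cycle 3: W3.I0
cycle 4: W0.I1
cycle 5: W1.I1
cycle 6: W2.I1
cycle 7: W3.I1
cycle 8: W0.I2
cycle 9: W1.I2
cycle 10: W2.I2
cycle 11: W3.I2

Answer: 12 cycles, utilization 1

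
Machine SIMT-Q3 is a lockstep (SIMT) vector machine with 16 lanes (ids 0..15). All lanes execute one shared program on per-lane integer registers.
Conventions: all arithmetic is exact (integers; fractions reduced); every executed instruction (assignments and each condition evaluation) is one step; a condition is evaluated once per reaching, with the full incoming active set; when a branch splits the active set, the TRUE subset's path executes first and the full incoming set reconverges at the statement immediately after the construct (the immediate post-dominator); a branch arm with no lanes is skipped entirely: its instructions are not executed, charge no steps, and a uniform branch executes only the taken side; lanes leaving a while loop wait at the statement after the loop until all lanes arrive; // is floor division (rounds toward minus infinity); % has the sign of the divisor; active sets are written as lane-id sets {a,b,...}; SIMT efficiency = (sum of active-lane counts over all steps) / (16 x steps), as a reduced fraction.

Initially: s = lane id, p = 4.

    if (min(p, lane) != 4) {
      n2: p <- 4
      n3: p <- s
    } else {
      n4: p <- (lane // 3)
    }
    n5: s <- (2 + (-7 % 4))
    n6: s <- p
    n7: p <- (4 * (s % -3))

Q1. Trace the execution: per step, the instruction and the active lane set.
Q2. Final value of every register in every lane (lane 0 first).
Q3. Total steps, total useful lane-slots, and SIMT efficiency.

step 0: eval (min(p, lane) != 4)     {0,1,2,3,4,5,6,7,8,9,10,11,12,13,14,15}
step 1: p <- 4                       {0,1,2,3}
step 2: p <- s                       {0,1,2,3}
step 3: p <- (lane // 3)             {4,5,6,7,8,9,10,11,12,13,14,15}
step 4: s <- (2 + (-7 % 4))          {0,1,2,3,4,5,6,7,8,9,10,11,12,13,14,15}
step 5: s <- p                       {0,1,2,3,4,5,6,7,8,9,10,11,12,13,14,15}
step 6: p <- (4 * (s % -3))          {0,1,2,3,4,5,6,7,8,9,10,11,12,13,14,15}

Answer: 7 steps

s: 0,1,2,3,1,1,2,2,2,3,3,3,4,4,4,5
p: 0,-8,-4,0,-8,-8,-4,-4,-4,0,0,0,-8,-8,-8,-4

steps = 7; useful = 84; efficiency = 84/112 = 3/4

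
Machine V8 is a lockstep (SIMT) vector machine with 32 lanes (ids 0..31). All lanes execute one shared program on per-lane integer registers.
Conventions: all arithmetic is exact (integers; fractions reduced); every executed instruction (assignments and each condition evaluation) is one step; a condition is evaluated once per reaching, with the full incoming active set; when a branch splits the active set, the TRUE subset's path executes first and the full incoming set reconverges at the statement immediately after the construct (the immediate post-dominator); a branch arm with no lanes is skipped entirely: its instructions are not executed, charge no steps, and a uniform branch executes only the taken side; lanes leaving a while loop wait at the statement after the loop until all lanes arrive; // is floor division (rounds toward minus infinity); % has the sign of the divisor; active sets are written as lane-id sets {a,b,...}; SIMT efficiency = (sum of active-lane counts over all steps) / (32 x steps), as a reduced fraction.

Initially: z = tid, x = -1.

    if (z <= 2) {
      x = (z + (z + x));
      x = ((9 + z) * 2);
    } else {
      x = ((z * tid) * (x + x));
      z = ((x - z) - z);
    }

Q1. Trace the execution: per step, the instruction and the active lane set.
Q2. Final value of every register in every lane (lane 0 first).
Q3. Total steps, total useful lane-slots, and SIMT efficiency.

step 0: eval (z <= 2)                {0,1,2,3,4,5,6,7,8,9,10,11,12,13,14,15,16,17,18,19,20,21,22,23,24,25,26,27,28,29,30,31}
step 1: x <- (z + (z + x))           {0,1,2}
step 2: x <- ((9 + z) * 2)           {0,1,2}
step 3: x <- ((z * tid) * (x + x))   {3,4,5,6,7,8,9,10,11,12,13,14,15,16,17,18,19,20,21,22,23,24,25,26,27,28,29,30,31}
step 4: z <- ((x - z) - z)           {3,4,5,6,7,8,9,10,11,12,13,14,15,16,17,18,19,20,21,22,23,24,25,26,27,28,29,30,31}

Answer: 5 steps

z: 0,1,2,-24,-40,-60,-84,-112,-144,-180,-220,-264,-312,-364,-420,-480,-544,-612,-684,-760,-840,-924,-1012,-1104,-1200,-1300,-1404,-1512,-1624,-1740,-1860,-1984
x: 18,20,22,-18,-32,-50,-72,-98,-128,-162,-200,-242,-288,-338,-392,-450,-512,-578,-648,-722,-800,-882,-968,-1058,-1152,-1250,-1352,-1458,-1568,-1682,-1800,-1922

steps = 5; useful = 96; efficiency = 96/160 = 3/5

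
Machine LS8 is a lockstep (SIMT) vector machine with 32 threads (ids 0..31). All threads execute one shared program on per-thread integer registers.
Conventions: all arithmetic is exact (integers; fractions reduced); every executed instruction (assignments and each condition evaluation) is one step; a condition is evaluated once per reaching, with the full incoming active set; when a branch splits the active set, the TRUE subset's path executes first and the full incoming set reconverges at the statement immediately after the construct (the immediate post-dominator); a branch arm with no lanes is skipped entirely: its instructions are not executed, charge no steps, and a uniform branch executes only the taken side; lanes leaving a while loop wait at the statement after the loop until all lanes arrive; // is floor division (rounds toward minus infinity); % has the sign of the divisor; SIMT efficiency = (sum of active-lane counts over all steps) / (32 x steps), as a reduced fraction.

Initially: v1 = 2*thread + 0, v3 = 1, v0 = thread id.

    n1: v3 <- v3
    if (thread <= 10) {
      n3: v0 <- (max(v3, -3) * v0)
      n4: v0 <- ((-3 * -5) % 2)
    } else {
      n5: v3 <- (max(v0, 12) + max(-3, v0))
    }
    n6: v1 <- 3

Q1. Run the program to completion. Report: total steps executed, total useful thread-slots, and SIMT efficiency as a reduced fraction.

Answer: 6 steps, 139 useful, 139/192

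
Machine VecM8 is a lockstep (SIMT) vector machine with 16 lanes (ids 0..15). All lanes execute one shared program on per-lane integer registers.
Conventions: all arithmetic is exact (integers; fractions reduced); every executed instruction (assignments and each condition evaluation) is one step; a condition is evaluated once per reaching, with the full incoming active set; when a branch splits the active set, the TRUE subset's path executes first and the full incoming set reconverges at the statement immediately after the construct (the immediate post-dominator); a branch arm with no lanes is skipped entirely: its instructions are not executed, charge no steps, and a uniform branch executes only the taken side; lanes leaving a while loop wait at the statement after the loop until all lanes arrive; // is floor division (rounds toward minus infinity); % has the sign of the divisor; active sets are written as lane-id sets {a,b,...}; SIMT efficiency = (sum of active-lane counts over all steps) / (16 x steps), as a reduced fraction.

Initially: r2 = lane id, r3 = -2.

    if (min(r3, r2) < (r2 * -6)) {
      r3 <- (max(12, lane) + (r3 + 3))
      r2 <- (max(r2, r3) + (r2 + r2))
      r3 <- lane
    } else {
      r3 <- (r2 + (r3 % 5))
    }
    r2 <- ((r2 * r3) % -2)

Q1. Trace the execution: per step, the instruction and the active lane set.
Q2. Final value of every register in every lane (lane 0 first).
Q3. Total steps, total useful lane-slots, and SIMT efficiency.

step 0: eval (min(r3, r2) < (r2 * -6)) {0,1,2,3,4,5,6,7,8,9,10,11,12,13,14,15}
step 1: r3 <- (max(12, lane) + (r3 + 3)) {0}
step 2: r2 <- (max(r2, r3) + (r2 + r2)) {0}
step 3: r3 <- lane                   {0}
step 4: r3 <- (r2 + (r3 % 5))        {1,2,3,4,5,6,7,8,9,10,11,12,13,14,15}
step 5: r2 <- ((r2 * r3) % -2)       {0,1,2,3,4,5,6,7,8,9,10,11,12,13,14,15}

Answer: 6 steps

r2: 0,0,0,0,0,0,0,0,0,0,0,0,0,0,0,0
r3: 0,4,5,6,7,8,9,10,11,12,13,14,15,16,17,18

steps = 6; useful = 50; efficiency = 50/96 = 25/48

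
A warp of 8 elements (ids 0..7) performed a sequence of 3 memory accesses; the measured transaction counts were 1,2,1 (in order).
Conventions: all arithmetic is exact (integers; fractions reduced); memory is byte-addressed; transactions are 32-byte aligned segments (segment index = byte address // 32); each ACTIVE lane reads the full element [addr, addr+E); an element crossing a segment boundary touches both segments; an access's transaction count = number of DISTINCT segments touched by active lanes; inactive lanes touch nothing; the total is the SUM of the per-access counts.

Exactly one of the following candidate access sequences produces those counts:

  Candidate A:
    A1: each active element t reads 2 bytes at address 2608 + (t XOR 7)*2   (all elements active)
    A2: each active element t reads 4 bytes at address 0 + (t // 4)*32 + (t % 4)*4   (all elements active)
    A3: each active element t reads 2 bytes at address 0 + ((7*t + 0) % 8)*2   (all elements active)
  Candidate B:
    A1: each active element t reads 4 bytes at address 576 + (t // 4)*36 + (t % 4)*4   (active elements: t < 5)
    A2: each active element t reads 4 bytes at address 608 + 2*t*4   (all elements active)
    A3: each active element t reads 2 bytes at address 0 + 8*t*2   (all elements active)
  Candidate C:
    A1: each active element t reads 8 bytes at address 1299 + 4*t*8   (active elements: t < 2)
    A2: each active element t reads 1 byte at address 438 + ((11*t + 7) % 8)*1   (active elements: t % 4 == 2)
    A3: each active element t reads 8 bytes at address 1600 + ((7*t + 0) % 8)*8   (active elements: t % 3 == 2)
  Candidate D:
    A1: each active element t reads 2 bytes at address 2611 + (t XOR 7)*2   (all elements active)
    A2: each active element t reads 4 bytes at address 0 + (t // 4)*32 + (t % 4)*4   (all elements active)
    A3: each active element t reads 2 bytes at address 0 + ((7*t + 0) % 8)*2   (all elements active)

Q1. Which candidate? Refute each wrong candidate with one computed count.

B: A1 gives 2 transactions, not 1
C: A1 gives 2 transactions, not 1
D: A1 gives 2 transactions, not 1
A: all counts match (1,2,1)

Answer: A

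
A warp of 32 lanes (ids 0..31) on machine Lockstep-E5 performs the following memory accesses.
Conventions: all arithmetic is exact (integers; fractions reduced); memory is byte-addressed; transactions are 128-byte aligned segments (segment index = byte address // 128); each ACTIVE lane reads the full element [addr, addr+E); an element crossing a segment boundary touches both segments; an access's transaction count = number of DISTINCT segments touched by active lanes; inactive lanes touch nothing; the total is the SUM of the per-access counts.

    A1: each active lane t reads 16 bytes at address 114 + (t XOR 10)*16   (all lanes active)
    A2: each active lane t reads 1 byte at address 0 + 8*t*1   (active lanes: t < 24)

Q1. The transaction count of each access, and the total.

A1: 5 transactions
A2: 2 transactions

Answer: 5,2; total 7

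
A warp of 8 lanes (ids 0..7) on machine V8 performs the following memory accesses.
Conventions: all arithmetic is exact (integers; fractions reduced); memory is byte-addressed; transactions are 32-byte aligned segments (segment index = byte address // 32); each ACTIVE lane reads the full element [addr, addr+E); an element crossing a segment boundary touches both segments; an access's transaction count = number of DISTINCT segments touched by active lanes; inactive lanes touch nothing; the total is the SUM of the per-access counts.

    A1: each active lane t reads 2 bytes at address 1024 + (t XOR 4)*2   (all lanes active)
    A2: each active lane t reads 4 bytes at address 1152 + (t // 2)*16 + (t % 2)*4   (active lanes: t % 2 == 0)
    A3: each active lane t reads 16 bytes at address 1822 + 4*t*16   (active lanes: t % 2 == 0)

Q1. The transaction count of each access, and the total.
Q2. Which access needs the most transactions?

A1: 1 transaction
A2: 2 transactions
A3: 8 transactions

Answer: 1,2,8; total 11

Answer: A3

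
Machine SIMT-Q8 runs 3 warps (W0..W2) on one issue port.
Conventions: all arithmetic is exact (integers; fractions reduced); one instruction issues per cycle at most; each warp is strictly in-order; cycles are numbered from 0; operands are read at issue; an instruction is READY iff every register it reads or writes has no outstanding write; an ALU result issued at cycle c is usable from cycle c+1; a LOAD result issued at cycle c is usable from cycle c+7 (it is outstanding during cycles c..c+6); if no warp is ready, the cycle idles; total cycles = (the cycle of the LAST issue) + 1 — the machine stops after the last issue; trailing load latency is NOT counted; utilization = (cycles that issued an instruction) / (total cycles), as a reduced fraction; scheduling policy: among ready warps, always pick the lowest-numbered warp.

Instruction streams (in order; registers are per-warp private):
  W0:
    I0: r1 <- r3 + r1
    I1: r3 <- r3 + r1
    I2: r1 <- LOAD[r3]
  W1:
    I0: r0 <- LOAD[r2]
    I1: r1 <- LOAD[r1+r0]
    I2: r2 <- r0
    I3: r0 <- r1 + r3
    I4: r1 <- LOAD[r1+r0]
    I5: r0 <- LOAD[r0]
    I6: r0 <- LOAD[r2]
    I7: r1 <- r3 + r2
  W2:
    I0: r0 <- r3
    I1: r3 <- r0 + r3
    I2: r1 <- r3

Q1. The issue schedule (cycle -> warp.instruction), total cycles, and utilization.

cycle 0: W0.I0
cycle 1: W0.I1
cycle 2: W0.I2
cycle 3: W1.I0
cycle 4: W2.I0
cycle 5: W2.I1
cycle 6: W2.I2
cycle 7: idle
cycle 8: idle
cycle 9: idle
cycle 10: W1.I1
cycle 11: W1.I2
cycle 12: idle
cycle 13: idle
cycle 14: idle
cycle 15: idle
cycle 16: idle
cycle 17: W1.I3
cycle 18: W1.I4
cycle 19: W1.I5
cycle 20: idle
cycle 21: idle
cycle 22: idle
cycle 23: idle
cycle 24: idle
cycle 25: idle
cycle 26: W1.I6
cycle 27: W1.I7

Answer: 28 cycles, utilization 1/2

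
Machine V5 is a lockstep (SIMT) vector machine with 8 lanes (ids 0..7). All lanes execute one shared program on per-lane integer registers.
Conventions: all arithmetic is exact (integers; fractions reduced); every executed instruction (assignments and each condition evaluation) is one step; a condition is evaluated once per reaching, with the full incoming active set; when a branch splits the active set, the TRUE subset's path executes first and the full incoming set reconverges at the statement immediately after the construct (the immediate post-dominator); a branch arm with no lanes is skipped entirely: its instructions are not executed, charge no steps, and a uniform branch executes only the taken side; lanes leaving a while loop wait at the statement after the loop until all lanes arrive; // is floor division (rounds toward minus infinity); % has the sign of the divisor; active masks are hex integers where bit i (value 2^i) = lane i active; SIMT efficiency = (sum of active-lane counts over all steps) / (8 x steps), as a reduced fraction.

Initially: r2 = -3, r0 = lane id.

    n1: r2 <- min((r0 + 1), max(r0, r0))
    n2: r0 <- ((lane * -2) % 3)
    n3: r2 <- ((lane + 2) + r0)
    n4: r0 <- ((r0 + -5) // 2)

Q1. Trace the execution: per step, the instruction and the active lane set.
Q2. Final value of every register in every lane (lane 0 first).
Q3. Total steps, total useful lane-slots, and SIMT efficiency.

step 0: r2 <- min((r0 + 1), max(r0, r0)) 0xff
step 1: r0 <- ((lane * -2) % 3)      0xff
step 2: r2 <- ((lane + 2) + r0)      0xff
step 3: r0 <- ((r0 + -5) // 2)       0xff

Answer: 4 steps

r2: 2,4,6,5,7,9,8,10
r0: -3,-2,-2,-3,-2,-2,-3,-2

steps = 4; useful = 32; efficiency = 32/32 = 1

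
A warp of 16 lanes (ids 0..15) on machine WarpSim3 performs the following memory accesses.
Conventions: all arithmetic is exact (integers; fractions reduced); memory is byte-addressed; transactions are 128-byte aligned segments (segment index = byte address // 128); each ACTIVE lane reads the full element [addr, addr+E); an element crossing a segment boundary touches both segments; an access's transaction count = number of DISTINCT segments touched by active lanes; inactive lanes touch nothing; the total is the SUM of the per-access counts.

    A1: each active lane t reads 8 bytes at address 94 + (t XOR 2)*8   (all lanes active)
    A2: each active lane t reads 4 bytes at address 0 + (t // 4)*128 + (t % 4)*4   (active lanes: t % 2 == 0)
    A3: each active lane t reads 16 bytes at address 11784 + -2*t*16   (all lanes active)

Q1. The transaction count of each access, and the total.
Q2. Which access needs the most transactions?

A1: 2 transactions
A2: 4 transactions
A3: 5 transactions

Answer: 2,4,5; total 11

Answer: A3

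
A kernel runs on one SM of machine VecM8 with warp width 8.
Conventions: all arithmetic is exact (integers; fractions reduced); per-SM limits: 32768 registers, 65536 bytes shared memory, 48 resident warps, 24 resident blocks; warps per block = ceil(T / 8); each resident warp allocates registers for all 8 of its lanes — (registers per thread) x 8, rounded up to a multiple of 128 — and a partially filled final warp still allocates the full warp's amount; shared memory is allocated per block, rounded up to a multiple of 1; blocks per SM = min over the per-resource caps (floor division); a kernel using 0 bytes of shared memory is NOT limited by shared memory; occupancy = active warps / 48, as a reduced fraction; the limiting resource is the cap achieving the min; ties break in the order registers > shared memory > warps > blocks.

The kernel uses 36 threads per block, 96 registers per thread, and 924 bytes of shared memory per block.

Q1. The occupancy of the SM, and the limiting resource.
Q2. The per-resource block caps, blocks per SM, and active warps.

Answer: occupancy 5/6, limited by registers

registers: 8 blocks
shared memory: 70 blocks
warps: 9 blocks
blocks: 24 blocks

Answer: 8 blocks, 40 active warps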